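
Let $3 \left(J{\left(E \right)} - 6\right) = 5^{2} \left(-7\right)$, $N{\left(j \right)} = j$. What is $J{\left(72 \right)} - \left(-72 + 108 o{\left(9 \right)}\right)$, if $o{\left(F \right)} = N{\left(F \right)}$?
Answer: $- \frac{2857}{3} \approx -952.33$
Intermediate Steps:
$o{\left(F \right)} = F$
$J{\left(E \right)} = - \frac{157}{3}$ ($J{\left(E \right)} = 6 + \frac{5^{2} \left(-7\right)}{3} = 6 + \frac{25 \left(-7\right)}{3} = 6 + \frac{1}{3} \left(-175\right) = 6 - \frac{175}{3} = - \frac{157}{3}$)
$J{\left(72 \right)} - \left(-72 + 108 o{\left(9 \right)}\right) = - \frac{157}{3} + \left(72 - 972\right) = - \frac{157}{3} - 900 = - \frac{2857}{3}$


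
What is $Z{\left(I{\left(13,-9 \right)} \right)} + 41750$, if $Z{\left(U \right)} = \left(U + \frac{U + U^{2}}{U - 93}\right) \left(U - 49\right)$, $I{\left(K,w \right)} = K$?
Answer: $\frac{413639}{10} \approx 41364.0$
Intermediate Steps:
$Z{\left(U \right)} = \left(-49 + U\right) \left(U + \frac{U + U^{2}}{-93 + U}\right)$ ($Z{\left(U \right)} = \left(U + \frac{U + U^{2}}{-93 + U}\right) \left(-49 + U\right) = \left(-49 + U\right) \left(U + \frac{U + U^{2}}{-93 + U}\right)$)
$Z{\left(I{\left(13,-9 \right)} \right)} + 41750 = 2 \cdot 13 \frac{1}{-93 + 13} \left(2254 + 13^{2} - 1235\right) + 41750 = 2 \cdot 13 \frac{1}{-80} \left(2254 + 169 - 1235\right) + 41750 = 2 \cdot 13 \left(- \frac{1}{80}\right) 1188 + 41750 = - \frac{3861}{10} + 41750 = \frac{413639}{10}$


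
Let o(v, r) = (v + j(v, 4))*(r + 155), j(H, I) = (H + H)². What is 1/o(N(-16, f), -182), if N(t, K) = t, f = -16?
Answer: -1/27216 ≈ -3.6743e-5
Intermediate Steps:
j(H, I) = 4*H² (j(H, I) = (2*H)² = 4*H²)
o(v, r) = (155 + r)*(v + 4*v²) (o(v, r) = (v + 4*v²)*(r + 155) = (v + 4*v²)*(155 + r) = (155 + r)*(v + 4*v²))
1/o(N(-16, f), -182) = 1/(-16*(155 - 182 + 620*(-16) + 4*(-182)*(-16))) = 1/(-16*(155 - 182 - 9920 + 11648)) = 1/(-16*1701) = 1/(-27216) = -1/27216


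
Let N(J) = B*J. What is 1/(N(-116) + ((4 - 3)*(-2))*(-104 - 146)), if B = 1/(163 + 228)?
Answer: 391/195384 ≈ 0.0020012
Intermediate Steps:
B = 1/391 ≈ 0.0025575
N(J) = J/391
1/(N(-116) + ((4 - 3)*(-2))*(-104 - 146)) = 1/((1/391)*(-116) + ((4 - 3)*(-2))*(-104 - 146)) = 1/(-116/391 + (1*(-2))*(-250)) = 1/(-116/391 - 2*(-250)) = 1/(-116/391 + 500) = 1/(195384/391) = 391/195384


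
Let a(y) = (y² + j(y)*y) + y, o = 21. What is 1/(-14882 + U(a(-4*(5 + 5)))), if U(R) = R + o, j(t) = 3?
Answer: -1/13421 ≈ -7.4510e-5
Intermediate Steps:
a(y) = y² + 4*y (a(y) = (y² + 3*y) + y = y² + 4*y)
U(R) = 21 + R (U(R) = R + 21 = 21 + R)
1/(-14882 + U(a(-4*(5 + 5)))) = 1/(-14882 + (21 + (-4*(5 + 5))*(4 - 4*(5 + 5)))) = 1/(-14882 + (21 + (-4*10)*(4 - 4*10))) = 1/(-14882 + (21 - 40*(4 - 40))) = 1/(-14882 + (21 - 40*(-36))) = 1/(-14882 + (21 + 1440)) = 1/(-14882 + 1461) = 1/(-13421) = -1/13421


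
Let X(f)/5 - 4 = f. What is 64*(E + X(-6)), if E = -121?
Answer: -8384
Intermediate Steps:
X(f) = 20 + 5*f
64*(E + X(-6)) = 64*(-121 + (20 + 5*(-6))) = 64*(-121 + (20 - 30)) = 64*(-121 - 10) = 64*(-131) = -8384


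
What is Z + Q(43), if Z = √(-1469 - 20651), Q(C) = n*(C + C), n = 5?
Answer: 430 + 2*I*√5530 ≈ 430.0 + 148.73*I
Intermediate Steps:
Q(C) = 10*C (Q(C) = 5*(C + C) = 5*(2*C) = 10*C)
Z = 2*I*√5530 (Z = √(-22120) = 2*I*√5530 ≈ 148.73*I)
Z + Q(43) = 2*I*√5530 + 10*43 = 2*I*√5530 + 430 = 430 + 2*I*√5530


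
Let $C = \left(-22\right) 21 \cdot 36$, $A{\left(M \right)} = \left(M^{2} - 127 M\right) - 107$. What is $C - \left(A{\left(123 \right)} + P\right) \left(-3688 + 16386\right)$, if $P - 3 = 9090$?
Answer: $-107873444$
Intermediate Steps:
$P = 9093$ ($P = 3 + 9090 = 9093$)
$A{\left(M \right)} = -107 + M^{2} - 127 M$
$C = -16632$ ($C = \left(-462\right) 36 = -16632$)
$C - \left(A{\left(123 \right)} + P\right) \left(-3688 + 16386\right) = -16632 - \left(\left(-107 + 123^{2} - 15621\right) + 9093\right) \left(-3688 + 16386\right) = -16632 - \left(\left(-107 + 15129 - 15621\right) + 9093\right) 12698 = -16632 - \left(-599 + 9093\right) 12698 = -16632 - 8494 \cdot 12698 = -16632 - 107856812 = -107873444$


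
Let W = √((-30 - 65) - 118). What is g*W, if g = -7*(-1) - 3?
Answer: 4*I*√213 ≈ 58.378*I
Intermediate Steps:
g = 4 (g = 7 - 3 = 4)
W = I*√213 (W = √(-95 - 118) = √(-213) = I*√213 ≈ 14.595*I)
g*W = 4*(I*√213) = 4*I*√213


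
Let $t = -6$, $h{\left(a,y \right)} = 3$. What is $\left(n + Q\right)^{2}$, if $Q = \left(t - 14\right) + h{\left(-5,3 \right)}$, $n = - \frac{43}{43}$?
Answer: $324$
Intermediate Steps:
$n = -1$ ($n = \left(-43\right) \frac{1}{43} = -1$)
$Q = -17$ ($Q = \left(-6 - 14\right) + 3 = -20 + 3 = -17$)
$\left(n + Q\right)^{2} = \left(-1 - 17\right)^{2} = \left(-18\right)^{2} = 324$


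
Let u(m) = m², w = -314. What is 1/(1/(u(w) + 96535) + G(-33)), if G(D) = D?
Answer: -195131/6439322 ≈ -0.030303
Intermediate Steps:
1/(1/(u(w) + 96535) + G(-33)) = 1/(1/((-314)² + 96535) - 33) = 1/(1/(98596 + 96535) - 33) = 1/(1/195131 - 33) = 1/(-6439322/195131) = -195131/6439322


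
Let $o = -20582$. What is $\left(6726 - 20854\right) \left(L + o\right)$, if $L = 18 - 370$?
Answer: $295755552$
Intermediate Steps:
$L = -352$ ($L = 18 - 370 = -352$)
$\left(6726 - 20854\right) \left(L + o\right) = \left(6726 - 20854\right) \left(-352 - 20582\right) = \left(-14128\right) \left(-20934\right) = 295755552$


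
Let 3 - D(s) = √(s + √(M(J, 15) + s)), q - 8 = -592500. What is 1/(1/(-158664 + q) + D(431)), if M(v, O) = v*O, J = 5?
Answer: 1/(2253467/751156 - √(431 + √506)) ≈ -0.054659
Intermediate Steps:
M(v, O) = O*v
q = -592492 (q = 8 - 592500 = -592492)
D(s) = 3 - √(s + √(75 + s)) (D(s) = 3 - √(s + √(15*5 + s)) = 3 - √(s + √(75 + s)))
1/(1/(-158664 + q) + D(431)) = 1/(1/(-158664 - 592492) + (3 - √(431 + √(75 + 431)))) = 1/(1/(-751156) + (3 - √(431 + √506))) = 1/(-1/751156 + (3 - √(431 + √506))) = 1/(2253467/751156 - √(431 + √506))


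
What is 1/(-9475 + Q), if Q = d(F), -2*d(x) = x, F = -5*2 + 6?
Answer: -1/9473 ≈ -0.00010556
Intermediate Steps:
F = -4 (F = -10 + 6 = -4)
d(x) = -x/2
Q = 2 (Q = -1/2*(-4) = 2)
1/(-9475 + Q) = 1/(-9475 + 2) = 1/(-9473) = -1/9473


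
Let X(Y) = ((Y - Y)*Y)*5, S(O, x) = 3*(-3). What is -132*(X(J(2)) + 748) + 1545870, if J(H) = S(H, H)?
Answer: 1447134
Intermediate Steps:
S(O, x) = -9
J(H) = -9
X(Y) = 0 (X(Y) = (0*Y)*5 = 0*5 = 0)
-132*(X(J(2)) + 748) + 1545870 = -132*(0 + 748) + 1545870 = -132*748 + 1545870 = -98736 + 1545870 = 1447134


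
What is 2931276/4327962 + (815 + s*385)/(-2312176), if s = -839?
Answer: 10014822761/12263492482 ≈ 0.81664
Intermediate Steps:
2931276/4327962 + (815 + s*385)/(-2312176) = 2931276/4327962 + (815 - 839*385)/(-2312176) = 2931276*(1/4327962) + (815 - 323015)*(-1/2312176) = 28738/42431 - 322200*(-1/2312176) = 28738/42431 + 40275/289022 = 10014822761/12263492482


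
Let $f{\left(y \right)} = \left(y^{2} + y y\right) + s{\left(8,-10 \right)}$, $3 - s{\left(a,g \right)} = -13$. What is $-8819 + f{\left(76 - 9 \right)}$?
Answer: $175$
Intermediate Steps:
$s{\left(a,g \right)} = 16$ ($s{\left(a,g \right)} = 3 - -13 = 3 + 13 = 16$)
$f{\left(y \right)} = 16 + 2 y^{2}$ ($f{\left(y \right)} = \left(y^{2} + y y\right) + 16 = \left(y^{2} + y^{2}\right) + 16 = 2 y^{2} + 16 = 16 + 2 y^{2}$)
$-8819 + f{\left(76 - 9 \right)} = -8819 + \left(16 + 2 \left(76 - 9\right)^{2}\right) = -8819 + \left(16 + 2 \cdot 67^{2}\right) = -8819 + \left(16 + 2 \cdot 4489\right) = -8819 + \left(16 + 8978\right) = -8819 + 8994 = 175$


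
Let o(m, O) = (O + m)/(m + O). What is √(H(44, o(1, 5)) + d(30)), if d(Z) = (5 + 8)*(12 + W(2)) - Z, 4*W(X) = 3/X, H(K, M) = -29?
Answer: √1630/4 ≈ 10.093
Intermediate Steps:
o(m, O) = 1 (o(m, O) = (O + m)/(O + m) = 1)
W(X) = 3/(4*X) (W(X) = (3/X)/4 = 3/(4*X))
d(Z) = 1287/8 - Z (d(Z) = (5 + 8)*(12 + (¾)/2) - Z = 13*(12 + (¾)*(½)) - Z = 13*(12 + 3/8) - Z = 13*(99/8) - Z = 1287/8 - Z)
√(H(44, o(1, 5)) + d(30)) = √(-29 + (1287/8 - 1*30)) = √(-29 + (1287/8 - 30)) = √(-29 + 1047/8) = √(815/8) = √1630/4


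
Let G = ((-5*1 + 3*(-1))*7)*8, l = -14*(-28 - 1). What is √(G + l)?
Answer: I*√42 ≈ 6.4807*I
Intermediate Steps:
l = 406 (l = -14*(-29) = 406)
G = -448 (G = ((-5 - 3)*7)*8 = -8*7*8 = -56*8 = -448)
√(G + l) = √(-448 + 406) = √(-42) = I*√42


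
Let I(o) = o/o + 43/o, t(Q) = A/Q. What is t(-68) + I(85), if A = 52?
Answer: 63/85 ≈ 0.74118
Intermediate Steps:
t(Q) = 52/Q
I(o) = 1 + 43/o
t(-68) + I(85) = 52/(-68) + (43 + 85)/85 = 52*(-1/68) + (1/85)*128 = -13/17 + 128/85 = 63/85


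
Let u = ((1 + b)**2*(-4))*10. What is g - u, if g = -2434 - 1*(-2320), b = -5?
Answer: 526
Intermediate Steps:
u = -640 (u = ((1 - 5)**2*(-4))*10 = ((-4)**2*(-4))*10 = (16*(-4))*10 = -64*10 = -640)
g = -114 (g = -2434 + 2320 = -114)
g - u = -114 - 1*(-640) = -114 + 640 = 526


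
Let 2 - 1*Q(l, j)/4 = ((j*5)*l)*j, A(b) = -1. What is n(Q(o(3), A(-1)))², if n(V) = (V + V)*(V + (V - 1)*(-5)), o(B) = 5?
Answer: 4710351424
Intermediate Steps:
Q(l, j) = 8 - 20*l*j² (Q(l, j) = 8 - 4*(j*5)*l*j = 8 - 4*(5*j)*l*j = 8 - 4*5*j*l*j = 8 - 20*l*j²)
n(V) = 2*V*(5 - 4*V) (n(V) = (2*V)*(V + (-1 + V)*(-5)) = (2*V)*(V + (5 - 5*V)) = (2*V)*(5 - 4*V) = 2*V*(5 - 4*V))
n(Q(o(3), A(-1)))² = (2*(8 - 20*5*(-1)²)*(5 - 4*(8 - 20*5*(-1)²)))² = (2*(8 - 20*5*1)*(5 - 4*(8 - 20*5*1)))² = (2*(8 - 100)*(5 - 4*(8 - 100)))² = (2*(-92)*(5 - 4*(-92)))² = (2*(-92)*(5 + 368))² = (2*(-92)*373)² = (-68632)² = 4710351424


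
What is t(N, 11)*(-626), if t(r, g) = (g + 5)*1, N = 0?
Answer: -10016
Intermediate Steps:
t(r, g) = 5 + g (t(r, g) = (5 + g)*1 = 5 + g)
t(N, 11)*(-626) = (5 + 11)*(-626) = 16*(-626) = -10016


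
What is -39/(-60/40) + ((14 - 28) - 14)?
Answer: -2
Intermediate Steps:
-39/(-60/40) + ((14 - 28) - 14) = -39/(-60*1/40) + (-14 - 14) = -39/(-3/2) - 28 = -2/3*(-39) - 28 = 26 - 28 = -2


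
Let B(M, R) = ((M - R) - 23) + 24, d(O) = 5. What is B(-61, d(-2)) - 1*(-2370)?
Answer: 2305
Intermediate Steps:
B(M, R) = 1 + M - R (B(M, R) = (-23 + M - R) + 24 = 1 + M - R)
B(-61, d(-2)) - 1*(-2370) = (1 - 61 - 1*5) - 1*(-2370) = (1 - 61 - 5) + 2370 = -65 + 2370 = 2305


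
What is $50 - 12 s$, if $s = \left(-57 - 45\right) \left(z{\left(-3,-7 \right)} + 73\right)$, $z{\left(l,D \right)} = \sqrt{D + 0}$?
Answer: $89402 + 1224 i \sqrt{7} \approx 89402.0 + 3238.4 i$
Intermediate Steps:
$z{\left(l,D \right)} = \sqrt{D}$
$s = -7446 - 102 i \sqrt{7}$ ($s = \left(-57 - 45\right) \left(\sqrt{-7} + 73\right) = - 102 \left(i \sqrt{7} + 73\right) = - 102 \left(73 + i \sqrt{7}\right) = -7446 - 102 i \sqrt{7} \approx -7446.0 - 269.87 i$)
$50 - 12 s = 50 - 12 \left(-7446 - 102 i \sqrt{7}\right) = 50 + \left(89352 + 1224 i \sqrt{7}\right) = 89402 + 1224 i \sqrt{7}$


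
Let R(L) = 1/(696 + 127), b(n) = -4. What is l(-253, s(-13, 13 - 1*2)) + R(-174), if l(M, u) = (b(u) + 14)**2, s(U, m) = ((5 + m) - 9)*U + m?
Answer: 82301/823 ≈ 100.00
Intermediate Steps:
s(U, m) = m + U*(-4 + m) (s(U, m) = (-4 + m)*U + m = U*(-4 + m) + m = m + U*(-4 + m))
R(L) = 1/823
l(M, u) = 100 (l(M, u) = (-4 + 14)**2 = 10**2 = 100)
l(-253, s(-13, 13 - 1*2)) + R(-174) = 100 + 1/823 = 82301/823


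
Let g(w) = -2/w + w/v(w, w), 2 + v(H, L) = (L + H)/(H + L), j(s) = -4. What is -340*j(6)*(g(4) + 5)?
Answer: 680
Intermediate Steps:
v(H, L) = -1 (v(H, L) = -2 + (L + H)/(H + L) = -2 + (H + L)/(H + L) = -2 + 1 = -1)
g(w) = -w - 2/w (g(w) = -2/w + w/(-1) = -2/w + w*(-1) = -2/w - w = -w - 2/w)
-340*j(6)*(g(4) + 5) = -(-1360)*((-1*4 - 2/4) + 5) = -(-1360)*((-4 - 2*¼) + 5) = -(-1360)*((-4 - ½) + 5) = -(-1360)*(-9/2 + 5) = -(-1360)/2 = -340*(-2) = 680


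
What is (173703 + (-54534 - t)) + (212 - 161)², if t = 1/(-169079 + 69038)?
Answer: 12181992571/100041 ≈ 1.2177e+5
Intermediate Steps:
t = -1/100041 (t = 1/(-100041) = -1/100041 ≈ -9.9959e-6)
(173703 + (-54534 - t)) + (212 - 161)² = (173703 + (-54534 - 1*(-1/100041))) + (212 - 161)² = (173703 + (-54534 + 1/100041)) + 51² = (173703 - 5455635893/100041) + 2601 = 11921785930/100041 + 2601 = 12181992571/100041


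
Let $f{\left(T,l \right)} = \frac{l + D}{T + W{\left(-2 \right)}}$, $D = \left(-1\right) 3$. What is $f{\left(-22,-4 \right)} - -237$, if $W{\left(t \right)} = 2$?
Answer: $\frac{4747}{20} \approx 237.35$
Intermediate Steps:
$D = -3$
$f{\left(T,l \right)} = \frac{-3 + l}{2 + T}$ ($f{\left(T,l \right)} = \frac{l - 3}{T + 2} = \frac{-3 + l}{2 + T}$)
$f{\left(-22,-4 \right)} - -237 = \frac{-3 - 4}{2 - 22} - -237 = \frac{1}{-20} \left(-7\right) + 237 = \left(- \frac{1}{20}\right) \left(-7\right) + 237 = \frac{7}{20} + 237 = \frac{4747}{20}$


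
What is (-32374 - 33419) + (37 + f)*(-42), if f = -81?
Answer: -63945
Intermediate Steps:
(-32374 - 33419) + (37 + f)*(-42) = (-32374 - 33419) + (37 - 81)*(-42) = -65793 - 44*(-42) = -65793 + 1848 = -63945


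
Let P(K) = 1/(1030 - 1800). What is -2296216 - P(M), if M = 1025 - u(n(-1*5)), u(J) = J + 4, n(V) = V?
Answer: -1768086319/770 ≈ -2.2962e+6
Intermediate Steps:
u(J) = 4 + J
M = 1026 (M = 1025 - (4 - 1*5) = 1025 - (4 - 5) = 1025 - 1*(-1) = 1025 + 1 = 1026)
P(K) = -1/770 (P(K) = 1/(-770) = -1/770)
-2296216 - P(M) = -2296216 - 1*(-1/770) = -2296216 + 1/770 = -1768086319/770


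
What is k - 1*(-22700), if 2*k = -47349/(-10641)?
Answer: 161049583/7094 ≈ 22702.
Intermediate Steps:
k = 15783/7094 (k = (-47349/(-10641))/2 = (-47349*(-1/10641))/2 = (½)*(15783/3547) = 15783/7094 ≈ 2.2248)
k - 1*(-22700) = 15783/7094 - 1*(-22700) = 15783/7094 + 22700 = 161049583/7094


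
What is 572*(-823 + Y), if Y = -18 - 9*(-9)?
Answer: -434720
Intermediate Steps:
Y = 63 (Y = -18 + 81 = 63)
572*(-823 + Y) = 572*(-823 + 63) = 572*(-760) = -434720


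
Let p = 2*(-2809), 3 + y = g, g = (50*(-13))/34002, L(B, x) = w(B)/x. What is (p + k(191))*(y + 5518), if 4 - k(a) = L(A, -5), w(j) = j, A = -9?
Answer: -526538475002/17001 ≈ -3.0971e+7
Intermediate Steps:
L(B, x) = B/x
k(a) = 11/5 (k(a) = 4 - (-9)/(-5) = 4 - (-9)*(-1)/5 = 4 - 1*9/5 = 4 - 9/5 = 11/5)
g = -325/17001 (g = -650*1/34002 = -325/17001 ≈ -0.019117)
y = -51328/17001 (y = -3 - 325/17001 = -51328/17001 ≈ -3.0191)
p = -5618
(p + k(191))*(y + 5518) = (-5618 + 11/5)*(-51328/17001 + 5518) = -28079/5*93760190/17001 = -526538475002/17001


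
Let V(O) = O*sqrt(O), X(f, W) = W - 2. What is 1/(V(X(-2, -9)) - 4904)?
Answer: I/(-4904*I + 11*sqrt(11)) ≈ -0.0002039 + 1.5169e-6*I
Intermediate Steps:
X(f, W) = -2 + W
V(O) = O**(3/2)
1/(V(X(-2, -9)) - 4904) = 1/((-2 - 9)**(3/2) - 4904) = 1/((-11)**(3/2) - 4904) = 1/(-11*I*sqrt(11) - 4904) = 1/(-4904 - 11*I*sqrt(11))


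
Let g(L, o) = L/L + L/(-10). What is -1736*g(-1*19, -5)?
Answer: -25172/5 ≈ -5034.4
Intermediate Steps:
g(L, o) = 1 - L/10 (g(L, o) = 1 + L*(-⅒) = 1 - L/10)
-1736*g(-1*19, -5) = -1736*(1 - (-1)*19/10) = -1736*(1 - ⅒*(-19)) = -1736*(1 + 19/10) = -1736*29/10 = -25172/5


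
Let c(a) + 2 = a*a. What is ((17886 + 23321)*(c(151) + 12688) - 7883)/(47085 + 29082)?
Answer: 1462304926/76167 ≈ 19199.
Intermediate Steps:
c(a) = -2 + a² (c(a) = -2 + a*a = -2 + a²)
((17886 + 23321)*(c(151) + 12688) - 7883)/(47085 + 29082) = ((17886 + 23321)*((-2 + 151²) + 12688) - 7883)/(47085 + 29082) = (41207*((-2 + 22801) + 12688) - 7883)/76167 = (41207*(22799 + 12688) - 7883)*(1/76167) = (41207*35487 - 7883)*(1/76167) = (1462312809 - 7883)*(1/76167) = 1462304926*(1/76167) = 1462304926/76167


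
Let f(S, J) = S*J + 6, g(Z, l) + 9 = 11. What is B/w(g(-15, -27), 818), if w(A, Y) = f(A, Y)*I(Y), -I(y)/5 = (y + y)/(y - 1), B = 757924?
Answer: -154805977/3357890 ≈ -46.102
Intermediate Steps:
g(Z, l) = 2 (g(Z, l) = -9 + 11 = 2)
f(S, J) = 6 + J*S (f(S, J) = J*S + 6 = 6 + J*S)
I(y) = -10*y/(-1 + y) (I(y) = -5*(y + y)/(y - 1) = -5*2*y/(-1 + y) = -10*y/(-1 + y))
w(A, Y) = -10*Y*(6 + A*Y)/(-1 + Y) (w(A, Y) = (6 + Y*A)*(-10*Y/(-1 + Y)) = (6 + A*Y)*(-10*Y/(-1 + Y)) = -10*Y*(6 + A*Y)/(-1 + Y))
B/w(g(-15, -27), 818) = 757924/((-10*818*(6 + 2*818)/(-1 + 818))) = 757924/((-10*818*(6 + 1636)/817)) = 757924/((-10*818*1/817*1642)) = 757924/(-13431560/817) = 757924*(-817/13431560) = -154805977/3357890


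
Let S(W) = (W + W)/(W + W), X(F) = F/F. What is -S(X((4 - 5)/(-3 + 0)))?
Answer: -1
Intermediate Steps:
X(F) = 1
S(W) = 1 (S(W) = (2*W)/((2*W)) = (2*W)*(1/(2*W)) = 1)
-S(X((4 - 5)/(-3 + 0))) = -1*1 = -1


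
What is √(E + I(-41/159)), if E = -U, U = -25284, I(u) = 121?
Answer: √25405 ≈ 159.39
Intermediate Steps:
E = 25284 (E = -1*(-25284) = 25284)
√(E + I(-41/159)) = √(25284 + 121) = √25405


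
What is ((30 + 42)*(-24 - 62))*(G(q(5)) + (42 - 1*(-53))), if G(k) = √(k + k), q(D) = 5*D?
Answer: -588240 - 30960*√2 ≈ -6.3202e+5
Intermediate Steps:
G(k) = √2*√k (G(k) = √(2*k) = √2*√k)
((30 + 42)*(-24 - 62))*(G(q(5)) + (42 - 1*(-53))) = ((30 + 42)*(-24 - 62))*(√2*√(5*5) + (42 - 1*(-53))) = (72*(-86))*(√2*√25 + (42 + 53)) = -6192*(√2*5 + 95) = -6192*(5*√2 + 95) = -6192*(95 + 5*√2) = -588240 - 30960*√2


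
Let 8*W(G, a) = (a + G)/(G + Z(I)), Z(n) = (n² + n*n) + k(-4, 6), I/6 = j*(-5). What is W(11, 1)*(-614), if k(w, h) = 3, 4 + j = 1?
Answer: -921/16214 ≈ -0.056803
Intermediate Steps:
j = -3 (j = -4 + 1 = -3)
I = 90 (I = 6*(-3*(-5)) = 6*15 = 90)
Z(n) = 3 + 2*n² (Z(n) = (n² + n*n) + 3 = (n² + n²) + 3 = 2*n² + 3 = 3 + 2*n²)
W(G, a) = (G + a)/(8*(16203 + G)) (W(G, a) = ((a + G)/(G + (3 + 2*90²)))/8 = ((G + a)/(G + (3 + 2*8100)))/8 = ((G + a)/(G + (3 + 16200)))/8 = ((G + a)/(G + 16203))/8 = ((G + a)/(16203 + G))/8 = (G + a)/(8*(16203 + G)))
W(11, 1)*(-614) = ((11 + 1)/(8*(16203 + 11)))*(-614) = ((⅛)*12/16214)*(-614) = ((⅛)*(1/16214)*12)*(-614) = (3/32428)*(-614) = -921/16214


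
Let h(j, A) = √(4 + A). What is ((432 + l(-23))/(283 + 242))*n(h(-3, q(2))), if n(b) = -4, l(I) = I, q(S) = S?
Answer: -1636/525 ≈ -3.1162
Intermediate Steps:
((432 + l(-23))/(283 + 242))*n(h(-3, q(2))) = ((432 - 23)/(283 + 242))*(-4) = (409/525)*(-4) = -1636/525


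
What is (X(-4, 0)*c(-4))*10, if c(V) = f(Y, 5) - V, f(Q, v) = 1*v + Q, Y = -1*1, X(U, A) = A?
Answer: 0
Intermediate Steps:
Y = -1
f(Q, v) = Q + v (f(Q, v) = v + Q = Q + v)
c(V) = 4 - V (c(V) = (-1 + 5) - V = 4 - V)
(X(-4, 0)*c(-4))*10 = (0*(4 - 1*(-4)))*10 = (0*(4 + 4))*10 = (0*8)*10 = 0*10 = 0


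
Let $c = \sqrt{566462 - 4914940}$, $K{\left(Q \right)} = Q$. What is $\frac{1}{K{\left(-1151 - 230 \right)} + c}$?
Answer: $- \frac{1381}{6255639} - \frac{i \sqrt{4348478}}{6255639} \approx -0.00022076 - 0.00033335 i$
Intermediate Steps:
$c = i \sqrt{4348478}$ ($c = \sqrt{-4348478} = i \sqrt{4348478} \approx 2085.3 i$)
$\frac{1}{K{\left(-1151 - 230 \right)} + c} = \frac{1}{\left(-1151 - 230\right) + i \sqrt{4348478}} = \frac{1}{-1381 + i \sqrt{4348478}}$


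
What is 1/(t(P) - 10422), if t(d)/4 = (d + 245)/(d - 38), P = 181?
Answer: -143/1488642 ≈ -9.6061e-5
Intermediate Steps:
t(d) = 4*(245 + d)/(-38 + d) (t(d) = 4*((d + 245)/(d - 38)) = 4*((245 + d)/(-38 + d)) = 4*(245 + d)/(-38 + d))
1/(t(P) - 10422) = 1/(4*(245 + 181)/(-38 + 181) - 10422) = 1/(4*426/143 - 10422) = 1/(4*(1/143)*426 - 10422) = 1/(1704/143 - 10422) = 1/(-1488642/143) = -143/1488642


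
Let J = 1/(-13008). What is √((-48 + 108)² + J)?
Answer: √38071813587/3252 ≈ 60.000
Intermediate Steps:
J = -1/13008 ≈ -7.6876e-5
√((-48 + 108)² + J) = √((-48 + 108)² - 1/13008) = √(60² - 1/13008) = √(3600 - 1/13008) = √(46828799/13008) = √38071813587/3252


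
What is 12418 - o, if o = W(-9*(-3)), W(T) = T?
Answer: 12391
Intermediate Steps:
o = 27 (o = -9*(-3) = 27)
12418 - o = 12418 - 1*27 = 12418 - 27 = 12391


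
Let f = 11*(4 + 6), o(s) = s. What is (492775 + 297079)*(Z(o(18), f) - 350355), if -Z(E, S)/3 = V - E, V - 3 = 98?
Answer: -276925971816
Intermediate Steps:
V = 101 (V = 3 + 98 = 101)
f = 110 (f = 11*10 = 110)
Z(E, S) = -303 + 3*E (Z(E, S) = -3*(101 - E) = -303 + 3*E)
(492775 + 297079)*(Z(o(18), f) - 350355) = (492775 + 297079)*((-303 + 3*18) - 350355) = 789854*((-303 + 54) - 350355) = 789854*(-249 - 350355) = 789854*(-350604) = -276925971816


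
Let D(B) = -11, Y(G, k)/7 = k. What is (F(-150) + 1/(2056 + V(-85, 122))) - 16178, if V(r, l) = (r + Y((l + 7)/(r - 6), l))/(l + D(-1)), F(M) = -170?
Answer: -3743446669/228985 ≈ -16348.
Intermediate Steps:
Y(G, k) = 7*k
V(r, l) = (r + 7*l)/(-11 + l) (V(r, l) = (r + 7*l)/(l - 11) = (r + 7*l)/(-11 + l))
(F(-150) + 1/(2056 + V(-85, 122))) - 16178 = (-170 + 1/(2056 + (-85 + 7*122)/(-11 + 122))) - 16178 = (-170 + 1/(2056 + (-85 + 854)/111)) - 16178 = (-170 + 1/(2056 + (1/111)*769)) - 16178 = (-170 + 1/(2056 + 769/111)) - 16178 = (-170 + 1/(228985/111)) - 16178 = (-170 + 111/228985) - 16178 = -38927339/228985 - 16178 = -3743446669/228985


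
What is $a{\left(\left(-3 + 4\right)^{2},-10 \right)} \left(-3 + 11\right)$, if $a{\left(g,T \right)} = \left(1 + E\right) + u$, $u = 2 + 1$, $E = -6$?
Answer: $-16$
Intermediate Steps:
$u = 3$
$a{\left(g,T \right)} = -2$ ($a{\left(g,T \right)} = \left(1 - 6\right) + 3 = -5 + 3 = -2$)
$a{\left(\left(-3 + 4\right)^{2},-10 \right)} \left(-3 + 11\right) = - 2 \left(-3 + 11\right) = \left(-2\right) 8 = -16$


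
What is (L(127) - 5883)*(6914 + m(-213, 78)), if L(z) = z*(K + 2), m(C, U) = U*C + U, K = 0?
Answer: 54162238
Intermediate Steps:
m(C, U) = U + C*U (m(C, U) = C*U + U = U + C*U)
L(z) = 2*z (L(z) = z*(0 + 2) = z*2 = 2*z)
(L(127) - 5883)*(6914 + m(-213, 78)) = (2*127 - 5883)*(6914 + 78*(1 - 213)) = (254 - 5883)*(6914 + 78*(-212)) = -5629*(6914 - 16536) = -5629*(-9622) = 54162238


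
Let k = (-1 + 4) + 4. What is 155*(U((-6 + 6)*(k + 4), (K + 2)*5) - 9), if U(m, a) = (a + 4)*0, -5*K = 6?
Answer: -1395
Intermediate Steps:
K = -6/5 (K = -1/5*6 = -6/5 ≈ -1.2000)
k = 7 (k = 3 + 4 = 7)
U(m, a) = 0 (U(m, a) = (4 + a)*0 = 0)
155*(U((-6 + 6)*(k + 4), (K + 2)*5) - 9) = 155*(0 - 9) = 155*(-9) = -1395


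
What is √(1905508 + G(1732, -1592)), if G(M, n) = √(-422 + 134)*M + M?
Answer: 2*√(476810 + 5196*I*√2) ≈ 1381.1 + 10.641*I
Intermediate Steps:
G(M, n) = M + 12*I*M*√2 (G(M, n) = √(-288)*M + M = (12*I*√2)*M + M = 12*I*M*√2 + M = M + 12*I*M*√2)
√(1905508 + G(1732, -1592)) = √(1905508 + 1732*(1 + 12*I*√2)) = √(1905508 + (1732 + 20784*I*√2)) = √(1907240 + 20784*I*√2)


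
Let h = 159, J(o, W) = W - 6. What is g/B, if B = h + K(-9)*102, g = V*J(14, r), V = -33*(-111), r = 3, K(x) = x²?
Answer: -3663/2807 ≈ -1.3050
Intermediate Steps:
V = 3663
J(o, W) = -6 + W
g = -10989 (g = 3663*(-6 + 3) = 3663*(-3) = -10989)
B = 8421 (B = 159 + (-9)²*102 = 159 + 81*102 = 159 + 8262 = 8421)
g/B = -10989/8421 = -10989*1/8421 = -3663/2807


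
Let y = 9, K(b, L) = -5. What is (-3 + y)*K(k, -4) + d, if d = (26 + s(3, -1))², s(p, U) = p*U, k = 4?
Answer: 499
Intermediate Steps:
s(p, U) = U*p
d = 529 (d = (26 - 1*3)² = (26 - 3)² = 23² = 529)
(-3 + y)*K(k, -4) + d = (-3 + 9)*(-5) + 529 = 6*(-5) + 529 = -30 + 529 = 499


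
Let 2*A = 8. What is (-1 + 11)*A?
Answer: 40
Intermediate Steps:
A = 4 (A = (½)*8 = 4)
(-1 + 11)*A = (-1 + 11)*4 = 10*4 = 40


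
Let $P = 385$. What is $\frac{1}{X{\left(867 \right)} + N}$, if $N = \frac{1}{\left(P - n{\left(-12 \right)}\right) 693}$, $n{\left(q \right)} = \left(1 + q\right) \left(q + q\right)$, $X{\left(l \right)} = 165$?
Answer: $\frac{83853}{13835746} \approx 0.0060606$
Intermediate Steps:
$n{\left(q \right)} = 2 q \left(1 + q\right)$ ($n{\left(q \right)} = \left(1 + q\right) 2 q = 2 q \left(1 + q\right)$)
$N = \frac{1}{83853}$ ($N = \frac{1}{\left(385 - 2 \left(-12\right) \left(1 - 12\right)\right) 693} = \frac{1}{\left(385 - 2 \left(-12\right) \left(-11\right)\right) 693} = \frac{1}{\left(385 - 264\right) 693} = \frac{1}{121 \cdot 693} = \frac{1}{83853} \approx 1.1926 \cdot 10^{-5}$)
$\frac{1}{X{\left(867 \right)} + N} = \frac{1}{165 + \frac{1}{83853}} = \frac{1}{\frac{13835746}{83853}} = \frac{83853}{13835746}$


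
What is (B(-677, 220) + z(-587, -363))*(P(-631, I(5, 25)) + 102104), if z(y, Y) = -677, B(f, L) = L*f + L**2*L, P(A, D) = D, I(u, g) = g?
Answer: 1072189357407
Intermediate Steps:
B(f, L) = L**3 + L*f (B(f, L) = L*f + L**3 = L**3 + L*f)
(B(-677, 220) + z(-587, -363))*(P(-631, I(5, 25)) + 102104) = (220*(-677 + 220**2) - 677)*(25 + 102104) = (220*(-677 + 48400) - 677)*102129 = (220*47723 - 677)*102129 = (10499060 - 677)*102129 = 10498383*102129 = 1072189357407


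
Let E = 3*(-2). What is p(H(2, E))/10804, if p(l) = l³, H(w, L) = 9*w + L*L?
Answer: 39366/2701 ≈ 14.575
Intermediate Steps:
E = -6
H(w, L) = L² + 9*w (H(w, L) = 9*w + L² = L² + 9*w)
p(H(2, E))/10804 = ((-6)² + 9*2)³/10804 = (36 + 18)³*(1/10804) = 54³*(1/10804) = 157464*(1/10804) = 39366/2701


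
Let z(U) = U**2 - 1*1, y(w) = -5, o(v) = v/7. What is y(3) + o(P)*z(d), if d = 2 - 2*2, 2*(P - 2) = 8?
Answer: -17/7 ≈ -2.4286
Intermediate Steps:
P = 6 (P = 2 + (1/2)*8 = 2 + 4 = 6)
o(v) = v/7 (o(v) = v*(1/7) = v/7)
d = -2 (d = 2 - 4 = -2)
z(U) = -1 + U**2 (z(U) = U**2 - 1 = -1 + U**2)
y(3) + o(P)*z(d) = -5 + ((1/7)*6)*(-1 + (-2)**2) = -5 + 6*(-1 + 4)/7 = -5 + (6/7)*3 = -5 + 18/7 = -17/7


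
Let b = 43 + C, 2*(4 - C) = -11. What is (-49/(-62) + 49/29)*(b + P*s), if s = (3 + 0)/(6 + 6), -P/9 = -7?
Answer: 1217307/7192 ≈ 169.26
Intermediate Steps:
P = 63 (P = -9*(-7) = 63)
C = 19/2 (C = 4 - ½*(-11) = 4 + 11/2 = 19/2 ≈ 9.5000)
b = 105/2 (b = 43 + 19/2 = 105/2 ≈ 52.500)
s = ¼ (s = 3/12 = 3*(1/12) = ¼ ≈ 0.25000)
(-49/(-62) + 49/29)*(b + P*s) = (-49/(-62) + 49/29)*(105/2 + 63*(¼)) = (-49*(-1/62) + 49*(1/29))*(105/2 + 63/4) = (49/62 + 49/29)*(273/4) = (4459/1798)*(273/4) = 1217307/7192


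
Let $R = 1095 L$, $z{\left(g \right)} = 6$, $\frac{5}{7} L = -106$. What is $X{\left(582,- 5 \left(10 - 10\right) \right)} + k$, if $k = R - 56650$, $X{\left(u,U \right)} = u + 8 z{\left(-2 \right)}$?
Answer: $-218518$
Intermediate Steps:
$L = - \frac{742}{5}$ ($L = \frac{7}{5} \left(-106\right) = - \frac{742}{5} \approx -148.4$)
$R = -162498$ ($R = 1095 \left(- \frac{742}{5}\right) = -162498$)
$X{\left(u,U \right)} = 48 + u$ ($X{\left(u,U \right)} = u + 8 \cdot 6 = u + 48 = 48 + u$)
$k = -219148$ ($k = -162498 - 56650 = -219148$)
$X{\left(582,- 5 \left(10 - 10\right) \right)} + k = \left(48 + 582\right) - 219148 = 630 - 219148 = -218518$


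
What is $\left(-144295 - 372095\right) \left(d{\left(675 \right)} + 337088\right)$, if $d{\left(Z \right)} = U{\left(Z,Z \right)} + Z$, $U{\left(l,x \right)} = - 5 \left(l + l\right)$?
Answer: $-170931803070$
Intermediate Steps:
$U{\left(l,x \right)} = - 10 l$ ($U{\left(l,x \right)} = - 5 \cdot 2 l = - 10 l$)
$d{\left(Z \right)} = - 9 Z$ ($d{\left(Z \right)} = - 10 Z + Z = - 9 Z$)
$\left(-144295 - 372095\right) \left(d{\left(675 \right)} + 337088\right) = \left(-144295 - 372095\right) \left(\left(-9\right) 675 + 337088\right) = - 516390 \left(-6075 + 337088\right) = \left(-516390\right) 331013 = -170931803070$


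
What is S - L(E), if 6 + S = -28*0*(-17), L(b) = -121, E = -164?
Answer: 115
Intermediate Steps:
S = -6 (S = -6 - 28*0*(-17) = -6 + 0*(-17) = -6 + 0 = -6)
S - L(E) = -6 - 1*(-121) = -6 + 121 = 115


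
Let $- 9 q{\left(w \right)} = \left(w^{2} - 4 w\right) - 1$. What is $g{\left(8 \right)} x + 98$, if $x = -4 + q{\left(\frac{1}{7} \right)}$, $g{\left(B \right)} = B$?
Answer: $\frac{29714}{441} \approx 67.379$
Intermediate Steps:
$q{\left(w \right)} = \frac{1}{9} - \frac{w^{2}}{9} + \frac{4 w}{9}$ ($q{\left(w \right)} = - \frac{\left(w^{2} - 4 w\right) - 1}{9} = - \frac{-1 + w^{2} - 4 w}{9} = \frac{1}{9} - \frac{w^{2}}{9} + \frac{4 w}{9}$)
$x = - \frac{1688}{441}$ ($x = -4 + \left(\frac{1}{9} - \frac{\left(\frac{1}{7}\right)^{2}}{9} + \frac{4}{9 \cdot 7}\right) = -4 + \left(\frac{1}{9} - \frac{1}{9 \cdot 49} + \frac{4}{9} \cdot \frac{1}{7}\right) = -4 + \left(\frac{1}{9} - \frac{1}{441} + \frac{4}{63}\right) = -4 + \frac{76}{441} = - \frac{1688}{441} \approx -3.8277$)
$g{\left(8 \right)} x + 98 = 8 \left(- \frac{1688}{441}\right) + 98 = - \frac{13504}{441} + 98 = \frac{29714}{441}$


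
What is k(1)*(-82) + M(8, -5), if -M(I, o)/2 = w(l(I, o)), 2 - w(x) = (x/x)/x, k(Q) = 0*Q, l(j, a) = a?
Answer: -22/5 ≈ -4.4000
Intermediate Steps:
k(Q) = 0
w(x) = 2 - 1/x (w(x) = 2 - x/x/x = 2 - 1/x)
M(I, o) = -4 + 2/o (M(I, o) = -2*(2 - 1/o) = -4 + 2/o)
k(1)*(-82) + M(8, -5) = 0*(-82) + (-4 + 2/(-5)) = 0 + (-4 + 2*(-⅕)) = 0 + (-4 - ⅖) = 0 - 22/5 = -22/5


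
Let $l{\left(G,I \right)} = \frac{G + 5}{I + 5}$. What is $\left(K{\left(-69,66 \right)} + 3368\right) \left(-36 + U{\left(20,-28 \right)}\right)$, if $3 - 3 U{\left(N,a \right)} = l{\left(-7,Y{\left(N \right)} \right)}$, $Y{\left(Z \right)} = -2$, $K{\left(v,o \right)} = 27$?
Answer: $- \frac{1062635}{9} \approx -1.1807 \cdot 10^{5}$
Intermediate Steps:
$l{\left(G,I \right)} = \frac{5 + G}{5 + I}$
$U{\left(N,a \right)} = \frac{11}{9}$ ($U{\left(N,a \right)} = 1 - \frac{\frac{1}{5 - 2} \left(5 - 7\right)}{3} = 1 - \frac{\frac{1}{3} \left(-2\right)}{3} = 1 - - \frac{2}{9} = 1 + \frac{2}{9} = \frac{11}{9}$)
$\left(K{\left(-69,66 \right)} + 3368\right) \left(-36 + U{\left(20,-28 \right)}\right) = \left(27 + 3368\right) \left(-36 + \frac{11}{9}\right) = 3395 \left(- \frac{313}{9}\right) = - \frac{1062635}{9}$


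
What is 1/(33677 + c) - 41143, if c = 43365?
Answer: -3169739005/77042 ≈ -41143.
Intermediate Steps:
1/(33677 + c) - 41143 = 1/(33677 + 43365) - 41143 = 1/77042 - 41143 = -3169739005/77042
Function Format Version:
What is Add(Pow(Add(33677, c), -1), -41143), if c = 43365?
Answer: Rational(-3169739005, 77042) ≈ -41143.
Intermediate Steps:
Add(Pow(Add(33677, c), -1), -41143) = Add(Pow(Add(33677, 43365), -1), -41143) = Add(Pow(77042, -1), -41143) = Add(Rational(1, 77042), -41143) = Rational(-3169739005, 77042)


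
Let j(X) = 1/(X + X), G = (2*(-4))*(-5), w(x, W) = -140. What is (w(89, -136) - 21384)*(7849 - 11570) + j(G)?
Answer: 6407264321/80 ≈ 8.0091e+7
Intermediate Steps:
G = 40 (G = -8*(-5) = 40)
j(X) = 1/(2*X)
(w(89, -136) - 21384)*(7849 - 11570) + j(G) = (-140 - 21384)*(7849 - 11570) + (½)/40 = -21524*(-3721) + (½)*(1/40) = 80090804 + 1/80 = 6407264321/80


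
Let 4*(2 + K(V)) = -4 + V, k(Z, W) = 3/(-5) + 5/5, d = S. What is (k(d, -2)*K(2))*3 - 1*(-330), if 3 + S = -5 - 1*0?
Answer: 327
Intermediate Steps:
S = -8 (S = -3 + (-5 - 1*0) = -3 + (-5 + 0) = -3 - 5 = -8)
d = -8
k(Z, W) = 2/5 (k(Z, W) = 3*(-1/5) + 5*(1/5) = -3/5 + 1 = 2/5)
K(V) = -3 + V/4 (K(V) = -2 + (-4 + V)/4 = -2 + (-1 + V/4) = -3 + V/4)
(k(d, -2)*K(2))*3 - 1*(-330) = (2*(-3 + (1/4)*2)/5)*3 - 1*(-330) = (2*(-3 + 1/2)/5)*3 + 330 = ((2/5)*(-5/2))*3 + 330 = -1*3 + 330 = -3 + 330 = 327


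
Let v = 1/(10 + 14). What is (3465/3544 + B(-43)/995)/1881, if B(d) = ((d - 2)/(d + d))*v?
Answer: 19767113/38028814032 ≈ 0.00051979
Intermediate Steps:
v = 1/24 ≈ 0.041667
B(d) = (-2 + d)/(48*d) (B(d) = ((d - 2)/(d + d))*(1/24) = ((-2 + d)/((2*d)))*(1/24) = ((-2 + d)*(1/(2*d)))*(1/24) = ((-2 + d)/(2*d))*(1/24) = (-2 + d)/(48*d))
(3465/3544 + B(-43)/995)/1881 = (3465/3544 + ((1/48)*(-2 - 43)/(-43))/995)/1881 = (3465*(1/3544) + ((1/48)*(-1/43)*(-45))*(1/995))*(1/1881) = (3465/3544 + (15/688)*(1/995))*(1/1881) = (3465/3544 + 3/136912)*(1/1881) = (59301339/60652016)*(1/1881) = 19767113/38028814032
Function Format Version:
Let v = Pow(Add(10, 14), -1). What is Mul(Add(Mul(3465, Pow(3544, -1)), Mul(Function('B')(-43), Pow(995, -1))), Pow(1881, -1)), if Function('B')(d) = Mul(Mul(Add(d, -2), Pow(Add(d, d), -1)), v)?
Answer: Rational(19767113, 38028814032) ≈ 0.00051979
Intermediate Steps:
v = Rational(1, 24) (v = Pow(24, -1) = Rational(1, 24) ≈ 0.041667)
Function('B')(d) = Mul(Rational(1, 48), Pow(d, -1), Add(-2, d)) (Function('B')(d) = Mul(Mul(Add(d, -2), Pow(Add(d, d), -1)), Rational(1, 24)) = Mul(Mul(Add(-2, d), Pow(Mul(2, d), -1)), Rational(1, 24)) = Mul(Mul(Add(-2, d), Mul(Rational(1, 2), Pow(d, -1))), Rational(1, 24)) = Mul(Mul(Rational(1, 2), Pow(d, -1), Add(-2, d)), Rational(1, 24)) = Mul(Rational(1, 48), Pow(d, -1), Add(-2, d)))
Mul(Add(Mul(3465, Pow(3544, -1)), Mul(Function('B')(-43), Pow(995, -1))), Pow(1881, -1)) = Mul(Add(Mul(3465, Pow(3544, -1)), Mul(Mul(Rational(1, 48), Pow(-43, -1), Add(-2, -43)), Pow(995, -1))), Pow(1881, -1)) = Mul(Add(Mul(3465, Rational(1, 3544)), Mul(Mul(Rational(1, 48), Rational(-1, 43), -45), Rational(1, 995))), Rational(1, 1881)) = Mul(Add(Rational(3465, 3544), Mul(Rational(15, 688), Rational(1, 995))), Rational(1, 1881)) = Mul(Add(Rational(3465, 3544), Rational(3, 136912)), Rational(1, 1881)) = Mul(Rational(59301339, 60652016), Rational(1, 1881)) = Rational(19767113, 38028814032)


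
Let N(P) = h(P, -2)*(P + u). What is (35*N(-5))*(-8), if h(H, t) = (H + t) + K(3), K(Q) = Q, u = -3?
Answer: -8960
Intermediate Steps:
h(H, t) = 3 + H + t (h(H, t) = (H + t) + 3 = 3 + H + t)
N(P) = (1 + P)*(-3 + P) (N(P) = (3 + P - 2)*(P - 3) = (1 + P)*(-3 + P))
(35*N(-5))*(-8) = (35*((1 - 5)*(-3 - 5)))*(-8) = (35*(-4*(-8)))*(-8) = (35*32)*(-8) = 1120*(-8) = -8960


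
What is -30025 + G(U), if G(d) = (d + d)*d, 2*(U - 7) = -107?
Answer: -51401/2 ≈ -25701.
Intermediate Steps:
U = -93/2 (U = 7 + (½)*(-107) = 7 - 107/2 = -93/2 ≈ -46.500)
G(d) = 2*d² (G(d) = (2*d)*d = 2*d²)
-30025 + G(U) = -30025 + 2*(-93/2)² = -30025 + 2*(8649/4) = -30025 + 8649/2 = -51401/2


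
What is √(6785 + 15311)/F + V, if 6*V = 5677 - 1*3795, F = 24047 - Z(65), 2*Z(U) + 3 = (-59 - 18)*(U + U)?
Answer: 941/3 + 8*√1381/58107 ≈ 313.67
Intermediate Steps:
Z(U) = -3/2 - 77*U (Z(U) = -3/2 + ((-59 - 18)*(U + U))/2 = -3/2 + (-154*U)/2 = -3/2 - 77*U)
F = 58107/2 (F = 24047 - (-3/2 - 77*65) = 24047 - (-3/2 - 5005) = 24047 - 1*(-10013/2) = 24047 + 10013/2 = 58107/2 ≈ 29054.)
V = 941/3 (V = (5677 - 1*3795)/6 = (5677 - 3795)/6 = (⅙)*1882 = 941/3 ≈ 313.67)
√(6785 + 15311)/F + V = √(6785 + 15311)/(58107/2) + 941/3 = √22096*(2/58107) + 941/3 = (4*√1381)*(2/58107) + 941/3 = 8*√1381/58107 + 941/3 = 941/3 + 8*√1381/58107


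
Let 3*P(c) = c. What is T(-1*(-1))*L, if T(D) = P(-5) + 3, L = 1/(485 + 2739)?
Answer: 1/2418 ≈ 0.00041356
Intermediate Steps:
P(c) = c/3
L = 1/3224 ≈ 0.00031017
T(D) = 4/3 (T(D) = (1/3)*(-5) + 3 = -5/3 + 3 = 4/3)
T(-1*(-1))*L = (4/3)*(1/3224) = 1/2418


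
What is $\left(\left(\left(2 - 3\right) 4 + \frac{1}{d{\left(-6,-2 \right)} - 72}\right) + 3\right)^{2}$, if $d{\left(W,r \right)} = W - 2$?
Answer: $\frac{6561}{6400} \approx 1.0252$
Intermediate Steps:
$d{\left(W,r \right)} = -2 + W$
$\left(\left(\left(2 - 3\right) 4 + \frac{1}{d{\left(-6,-2 \right)} - 72}\right) + 3\right)^{2} = \left(\left(\left(2 - 3\right) 4 + \frac{1}{\left(-2 - 6\right) - 72}\right) + 3\right)^{2} = \left(\left(\left(-1\right) 4 + \frac{1}{-8 - 72}\right) + 3\right)^{2} = \left(\left(-4 + \frac{1}{-80}\right) + 3\right)^{2} = \left(\left(-4 - \frac{1}{80}\right) + 3\right)^{2} = \left(- \frac{321}{80} + 3\right)^{2} = \left(- \frac{81}{80}\right)^{2} = \frac{6561}{6400}$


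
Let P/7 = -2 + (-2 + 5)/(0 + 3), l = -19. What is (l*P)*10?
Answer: 1330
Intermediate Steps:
P = -7 (P = 7*(-2 + (-2 + 5)/(0 + 3)) = 7*(-2 + 3/3) = 7*(-2 + 3*(⅓)) = 7*(-2 + 1) = 7*(-1) = -7)
(l*P)*10 = -19*(-7)*10 = 133*10 = 1330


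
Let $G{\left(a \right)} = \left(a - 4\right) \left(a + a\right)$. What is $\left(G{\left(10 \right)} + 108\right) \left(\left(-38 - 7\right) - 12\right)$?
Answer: $-12996$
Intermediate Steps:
$G{\left(a \right)} = 2 a \left(-4 + a\right)$ ($G{\left(a \right)} = \left(-4 + a\right) 2 a = 2 a \left(-4 + a\right)$)
$\left(G{\left(10 \right)} + 108\right) \left(\left(-38 - 7\right) - 12\right) = \left(2 \cdot 10 \left(-4 + 10\right) + 108\right) \left(\left(-38 - 7\right) - 12\right) = \left(2 \cdot 10 \cdot 6 + 108\right) \left(-45 - 12\right) = \left(120 + 108\right) \left(-57\right) = 228 \left(-57\right) = -12996$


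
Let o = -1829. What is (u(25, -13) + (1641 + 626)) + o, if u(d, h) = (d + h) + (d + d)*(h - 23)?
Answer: -1350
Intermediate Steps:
u(d, h) = d + h + 2*d*(-23 + h) (u(d, h) = (d + h) + (2*d)*(-23 + h) = (d + h) + 2*d*(-23 + h) = d + h + 2*d*(-23 + h))
(u(25, -13) + (1641 + 626)) + o = ((-13 - 45*25 + 2*25*(-13)) + (1641 + 626)) - 1829 = ((-13 - 1125 - 650) + 2267) - 1829 = (-1788 + 2267) - 1829 = 479 - 1829 = -1350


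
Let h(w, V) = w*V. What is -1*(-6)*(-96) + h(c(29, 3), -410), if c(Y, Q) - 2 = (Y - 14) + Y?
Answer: -19436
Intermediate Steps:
c(Y, Q) = -12 + 2*Y (c(Y, Q) = 2 + ((Y - 14) + Y) = 2 + ((-14 + Y) + Y) = 2 + (-14 + 2*Y) = -12 + 2*Y)
h(w, V) = V*w
-1*(-6)*(-96) + h(c(29, 3), -410) = -1*(-6)*(-96) - 410*(-12 + 2*29) = 6*(-96) - 410*(-12 + 58) = -576 - 410*46 = -576 - 18860 = -19436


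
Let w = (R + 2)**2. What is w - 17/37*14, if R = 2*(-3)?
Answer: 354/37 ≈ 9.5676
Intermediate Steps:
R = -6
w = 16 (w = (-6 + 2)**2 = (-4)**2 = 16)
w - 17/37*14 = 16 - 17/37*14 = 16 - 238/37 = 354/37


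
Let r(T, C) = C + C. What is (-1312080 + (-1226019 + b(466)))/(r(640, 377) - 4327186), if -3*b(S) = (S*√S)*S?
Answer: 846033/1442144 + 54289*√466/3244824 ≈ 0.94782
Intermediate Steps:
r(T, C) = 2*C
b(S) = -S^(5/2)/3 (b(S) = -S*√S*S/3 = -S^(3/2)*S/3 = -S^(5/2)/3)
(-1312080 + (-1226019 + b(466)))/(r(640, 377) - 4327186) = (-1312080 + (-1226019 - 217156*√466/3))/(2*377 - 4327186) = (-1312080 + (-1226019 - 217156*√466/3))/(754 - 4327186) = (-1312080 + (-1226019 - 217156*√466/3))/(-4326432) = (-2538099 - 217156*√466/3)*(-1/4326432) = 846033/1442144 + 54289*√466/3244824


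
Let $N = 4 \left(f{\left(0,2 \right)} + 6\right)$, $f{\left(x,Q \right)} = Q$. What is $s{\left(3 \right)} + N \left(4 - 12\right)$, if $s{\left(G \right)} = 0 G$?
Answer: $-256$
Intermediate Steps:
$s{\left(G \right)} = 0$
$N = 32$ ($N = 4 \left(2 + 6\right) = 4 \cdot 8 = 32$)
$s{\left(3 \right)} + N \left(4 - 12\right) = 0 + 32 \left(4 - 12\right) = 0 + 32 \left(-8\right) = 0 - 256 = -256$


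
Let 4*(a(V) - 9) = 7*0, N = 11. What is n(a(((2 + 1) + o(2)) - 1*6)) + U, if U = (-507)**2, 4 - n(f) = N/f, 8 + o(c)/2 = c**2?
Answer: 2313466/9 ≈ 2.5705e+5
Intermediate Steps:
o(c) = -16 + 2*c**2
a(V) = 9 (a(V) = 9 + (7*0)/4 = 9 + (1/4)*0 = 9 + 0 = 9)
n(f) = 4 - 11/f
U = 257049
n(a(((2 + 1) + o(2)) - 1*6)) + U = (4 - 11/9) + 257049 = 25/9 + 257049 = 2313466/9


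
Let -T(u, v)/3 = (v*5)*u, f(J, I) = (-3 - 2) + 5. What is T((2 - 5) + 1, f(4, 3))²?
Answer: 0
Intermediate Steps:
f(J, I) = 0 (f(J, I) = -5 + 5 = 0)
T(u, v) = -15*u*v (T(u, v) = -3*v*5*u = -3*5*v*u = -15*u*v)
T((2 - 5) + 1, f(4, 3))² = (-15*((2 - 5) + 1)*0)² = (-15*(-3 + 1)*0)² = (-15*(-2)*0)² = 0² = 0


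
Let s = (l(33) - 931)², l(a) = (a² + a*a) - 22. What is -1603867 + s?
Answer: -103242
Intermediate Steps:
l(a) = -22 + 2*a² (l(a) = (a² + a²) - 22 = 2*a² - 22 = -22 + 2*a²)
s = 1500625 (s = ((-22 + 2*33²) - 931)² = ((-22 + 2*1089) - 931)² = ((-22 + 2178) - 931)² = (2156 - 931)² = 1225² = 1500625)
-1603867 + s = -1603867 + 1500625 = -103242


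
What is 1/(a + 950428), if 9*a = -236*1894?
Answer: 9/8106868 ≈ 1.1102e-6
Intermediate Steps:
a = -446984/9 (a = (-236*1894)/9 = (⅑)*(-446984) = -446984/9 ≈ -49665.)
1/(a + 950428) = 1/(-446984/9 + 950428) = 1/(8106868/9) = 9/8106868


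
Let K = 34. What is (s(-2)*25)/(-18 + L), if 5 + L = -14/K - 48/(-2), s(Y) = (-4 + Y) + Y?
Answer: -340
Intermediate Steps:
s(Y) = -4 + 2*Y
L = 316/17 (L = -5 + (-14/34 - 48/(-2)) = -5 + (-14*1/34 - 48*(-½)) = -5 + (-7/17 + 24) = -5 + 401/17 = 316/17 ≈ 18.588)
(s(-2)*25)/(-18 + L) = ((-4 + 2*(-2))*25)/(-18 + 316/17) = ((-4 - 4)*25)/(10/17) = -8*25*(17/10) = -200*17/10 = -340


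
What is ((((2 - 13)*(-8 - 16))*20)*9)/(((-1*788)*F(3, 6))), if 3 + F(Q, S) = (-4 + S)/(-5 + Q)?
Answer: 2970/197 ≈ 15.076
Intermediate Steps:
F(Q, S) = -3 + (-4 + S)/(-5 + Q)
((((2 - 13)*(-8 - 16))*20)*9)/(((-1*788)*F(3, 6))) = ((((2 - 13)*(-8 - 16))*20)*9)/(((-1*788)*((11 + 6 - 3*3)/(-5 + 3)))) = ((-11*(-24)*20)*9)/((-788*(11 + 6 - 9)/(-2))) = ((264*20)*9)/((-(-394)*8)) = (5280*9)/((-788*(-4))) = 47520/3152 = 47520*(1/3152) = 2970/197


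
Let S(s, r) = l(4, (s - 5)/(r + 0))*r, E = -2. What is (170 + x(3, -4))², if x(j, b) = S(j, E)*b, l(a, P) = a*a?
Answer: 88804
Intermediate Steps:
l(a, P) = a²
S(s, r) = 16*r (S(s, r) = 4²*r = 16*r)
x(j, b) = -32*b (x(j, b) = (16*(-2))*b = -32*b)
(170 + x(3, -4))² = (170 - 32*(-4))² = (170 + 128)² = 298² = 88804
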